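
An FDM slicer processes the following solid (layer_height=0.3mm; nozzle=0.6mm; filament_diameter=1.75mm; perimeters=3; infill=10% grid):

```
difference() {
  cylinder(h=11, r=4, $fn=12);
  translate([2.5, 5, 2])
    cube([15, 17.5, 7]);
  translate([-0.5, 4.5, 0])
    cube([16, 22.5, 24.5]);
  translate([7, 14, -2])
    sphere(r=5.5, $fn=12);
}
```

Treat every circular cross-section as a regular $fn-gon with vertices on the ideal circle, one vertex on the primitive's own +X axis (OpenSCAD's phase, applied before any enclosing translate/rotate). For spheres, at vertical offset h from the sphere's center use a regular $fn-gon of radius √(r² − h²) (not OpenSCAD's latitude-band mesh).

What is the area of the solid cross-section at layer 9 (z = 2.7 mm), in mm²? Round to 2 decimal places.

At z = 2.7 mm: the r=4 cylinder contributes a regular 12-gon of circumradius 4 (area = (12/2)·4.000²·sin(360°/12) = 48.00 mm²); the cube at (2.5, 5) (footprint 15×17.5) is included at this height (area 262.50 mm²); the cube at (-0.5, 4.5) is present — its section is the full 16×22.5 rectangle (area 360.00 mm²); the sphere at (7, 14): section is a regular 12-gon, circumradius = √(r²−h²) = √(5.5²−4.7²) = 2.857 (area = (12/2)·2.857²·sin(360°/12) = 24.48 mm²); Subtracting the remaining from the first: starting from the r=4 cylinder (48.00 mm²), the 15×17.5 cube at (2.5, 5) misses the remaining region (no effect); the 16×22.5 cube at (-0.5, 4.5) misses the remaining region (no effect); the r=5.5 sphere at (7, 14) misses the remaining region (no effect) — area = 48.00 mm². Overall, the cross-section is a single solid region. Net area = 48.00 mm².

48.00 mm²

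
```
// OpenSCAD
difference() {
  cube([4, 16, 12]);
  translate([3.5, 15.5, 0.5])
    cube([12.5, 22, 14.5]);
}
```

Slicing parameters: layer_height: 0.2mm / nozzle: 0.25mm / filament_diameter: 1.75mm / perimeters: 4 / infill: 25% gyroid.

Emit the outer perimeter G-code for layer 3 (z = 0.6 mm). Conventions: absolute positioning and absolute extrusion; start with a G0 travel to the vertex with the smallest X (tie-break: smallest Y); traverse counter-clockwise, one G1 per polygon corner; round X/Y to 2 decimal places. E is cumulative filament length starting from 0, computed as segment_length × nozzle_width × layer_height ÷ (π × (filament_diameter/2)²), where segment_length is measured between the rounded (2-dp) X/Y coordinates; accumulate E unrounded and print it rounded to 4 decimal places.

At z = 0.6 mm: the 4×16 cube contributes its full rectangle; the cube at (3.5, 15.5) (footprint 12.5×22) is included at this height; Taking the first minus the rest: starting from the 4×16 cube, the 12.5×22 cube at (3.5, 15.5) partially overlaps it — only the 0.25 mm² overlap (of its 275.00 mm²) is removed, clipping the outline — 1 connected region. The outline is a single polygon with 6 vertices. Extrusion per mm of travel: 0.25 × 0.2 / (π × 0.875²) = 0.020788. Accumulating E over each segment gives final E = 0.8315.

G0 X0.00 Y0.00 Z0.60
G1 X4.00 Y0.00 E0.0832
G1 X4.00 Y15.50 E0.4054
G1 X3.50 Y15.50 E0.4158
G1 X3.50 Y16.00 E0.4261
G1 X0.00 Y16.00 E0.4989
G1 X0.00 Y0.00 E0.8315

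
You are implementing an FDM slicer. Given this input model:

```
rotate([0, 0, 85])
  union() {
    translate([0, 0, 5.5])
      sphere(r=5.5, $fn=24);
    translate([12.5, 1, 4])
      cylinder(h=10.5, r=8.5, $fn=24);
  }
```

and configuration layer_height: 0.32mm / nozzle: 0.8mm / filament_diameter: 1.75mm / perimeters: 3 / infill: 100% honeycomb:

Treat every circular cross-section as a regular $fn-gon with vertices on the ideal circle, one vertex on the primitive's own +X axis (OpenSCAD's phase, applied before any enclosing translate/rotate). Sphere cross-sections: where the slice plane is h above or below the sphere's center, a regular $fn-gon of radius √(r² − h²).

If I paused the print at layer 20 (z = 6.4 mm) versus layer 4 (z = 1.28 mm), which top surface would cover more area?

layer 20 (z = 6.4 mm)

Layer 20 (z = 6.4): the r=5.5 sphere contributes a regular 24-gon of circumradius √(5.5²−0.9²) = 5.426 (area = (24/2)·5.426²·sin(360°/24) = 91.44 mm²); the r=8.5 cylinder at (12.5, 1) contributes a regular 24-gon of circumradius 8.5 (area = (24/2)·8.500²·sin(360°/24) = 224.40 mm²); Taking the union: the regions partially overlap — summed areas 315.83 mm² minus the doubly-counted overlap 5.01 mm² gives 310.82 mm² — area = 310.82 mm²; (rotated 85° about Z; rotation is an isometry so areas/perimeters/island counts are preserved). So its area = 310.82 mm². Layer 4 (z = 1.28): the r=5.5 sphere contributes a regular 24-gon of circumradius √(5.5²−4.22²) = 3.527 (area = (24/2)·3.527²·sin(360°/24) = 38.64 mm²); the cylinder at (12.5, 1) is not intersected at this z (z outside [4, 14.5]); Merging all regions: only the r=5.5 sphere is present, so the union is just that shape — area = 38.64 mm²; (whole slice rotated 85° about Z — lengths, areas and connectivity unchanged). So its area = 38.64 mm². Layer 20 is larger (310.82 vs 38.64 mm²).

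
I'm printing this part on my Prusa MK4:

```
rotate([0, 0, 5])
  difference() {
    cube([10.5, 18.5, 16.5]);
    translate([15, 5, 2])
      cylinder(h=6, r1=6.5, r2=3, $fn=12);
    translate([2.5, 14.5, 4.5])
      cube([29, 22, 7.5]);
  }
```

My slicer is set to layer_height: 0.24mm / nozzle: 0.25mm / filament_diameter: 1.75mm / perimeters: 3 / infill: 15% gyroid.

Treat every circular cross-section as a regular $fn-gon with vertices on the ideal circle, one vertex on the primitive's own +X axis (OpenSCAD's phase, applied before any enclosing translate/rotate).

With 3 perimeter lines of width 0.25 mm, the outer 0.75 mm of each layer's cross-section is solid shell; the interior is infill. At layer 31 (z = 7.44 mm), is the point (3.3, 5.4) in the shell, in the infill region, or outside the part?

At z = 7.44 mm: the cube is present — its section is the full 10.5×18.5 rectangle; the cone at (15, 5) contributes a regular 12-gon of circumradius 3.327 (interpolated between r1=6.5 and r2=3 at t=0.907); the cube at (2.5, 14.5) (footprint 29×22) is included at this height; After the difference (first − rest): starting from the 10.5×18.5 cube, the cone at (15, 5) misses the remaining region (no effect); the 29×22 cube at (2.5, 14.5) partially overlaps it — only the 32.00 mm² overlap (of its 638.00 mm²) is removed, clipping the outline — 1 connected region; (whole slice rotated 5° about Z — lengths, areas and connectivity unchanged). Overall, the cross-section is a single solid region. Undo the 5° rotation: the query point maps to (3.758, 5.092) in the un-rotated model frame. The nearest boundary edge runs (0.00, 0.00)→(0.00, 18.50); distance from the point to it = 3.76 mm. The point is inside the cross-section and 3.76 mm from the nearest boundary — more than the 0.75 mm shell width (3 × 0.25), so it's in the infill interior.

infill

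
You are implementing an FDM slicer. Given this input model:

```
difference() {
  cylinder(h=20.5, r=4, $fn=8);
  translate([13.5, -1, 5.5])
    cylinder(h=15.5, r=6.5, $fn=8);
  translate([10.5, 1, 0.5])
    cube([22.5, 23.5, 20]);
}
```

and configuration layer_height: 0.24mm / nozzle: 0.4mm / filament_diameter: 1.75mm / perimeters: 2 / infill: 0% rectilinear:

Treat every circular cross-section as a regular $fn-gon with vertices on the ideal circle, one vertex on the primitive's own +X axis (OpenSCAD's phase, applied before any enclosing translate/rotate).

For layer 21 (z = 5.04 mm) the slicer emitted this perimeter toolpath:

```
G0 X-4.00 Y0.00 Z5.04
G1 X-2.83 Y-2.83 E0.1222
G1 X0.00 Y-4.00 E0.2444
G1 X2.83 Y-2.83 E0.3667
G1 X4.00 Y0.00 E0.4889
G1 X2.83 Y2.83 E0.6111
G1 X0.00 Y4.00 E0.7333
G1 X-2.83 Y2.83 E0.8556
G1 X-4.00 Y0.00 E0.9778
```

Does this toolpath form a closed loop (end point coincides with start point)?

Start point (G0): (-4.00, 0.00). End point (last G1): the path returns to the start — closed.

yes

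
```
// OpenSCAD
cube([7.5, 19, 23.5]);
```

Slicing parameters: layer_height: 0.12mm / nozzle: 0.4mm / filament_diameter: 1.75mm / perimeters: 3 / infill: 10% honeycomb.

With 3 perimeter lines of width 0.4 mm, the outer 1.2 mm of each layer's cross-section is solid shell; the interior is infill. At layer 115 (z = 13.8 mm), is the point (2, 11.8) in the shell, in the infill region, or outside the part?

infill

At z = 13.8 mm: the cube (footprint 7.5×19) is included at this height. Overall, the cross-section is a single solid region. The nearest boundary edge runs (0.00, 19.00)→(0.00, 0.00); distance from the point to it = 2.00 mm. The point is inside the cross-section and 2.00 mm from the nearest boundary — more than the 1.2 mm shell width (3 × 0.4), so it's in the infill interior.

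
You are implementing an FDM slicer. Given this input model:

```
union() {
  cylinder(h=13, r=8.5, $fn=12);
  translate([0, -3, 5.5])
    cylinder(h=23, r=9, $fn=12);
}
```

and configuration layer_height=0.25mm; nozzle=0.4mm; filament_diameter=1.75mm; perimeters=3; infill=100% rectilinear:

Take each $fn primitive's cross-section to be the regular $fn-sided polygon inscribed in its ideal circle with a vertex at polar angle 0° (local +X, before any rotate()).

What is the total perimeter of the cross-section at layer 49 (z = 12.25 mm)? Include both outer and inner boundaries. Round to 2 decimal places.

60.56 mm

At z = 12.25 mm: the r=8.5 cylinder gives a regular 12-gon of circumradius 8.5 (constant along its height) (perimeter = 2·12·8.500·sin(180°/12) = 52.80 mm); the r=9 cylinder at (0, -3) gives a regular 12-gon of circumradius 9 (constant along its height) (perimeter = 2·12·9.000·sin(180°/12) = 55.90 mm); Combining (union): the regions partially overlap (shared area 178.11 mm²), so the edge portions inside another operand are dropped and the merged outline is re-measured after clipping — boundary = 60.56 mm. Overall, the cross-section is a single solid region. Total boundary length (outer) = 60.56 mm.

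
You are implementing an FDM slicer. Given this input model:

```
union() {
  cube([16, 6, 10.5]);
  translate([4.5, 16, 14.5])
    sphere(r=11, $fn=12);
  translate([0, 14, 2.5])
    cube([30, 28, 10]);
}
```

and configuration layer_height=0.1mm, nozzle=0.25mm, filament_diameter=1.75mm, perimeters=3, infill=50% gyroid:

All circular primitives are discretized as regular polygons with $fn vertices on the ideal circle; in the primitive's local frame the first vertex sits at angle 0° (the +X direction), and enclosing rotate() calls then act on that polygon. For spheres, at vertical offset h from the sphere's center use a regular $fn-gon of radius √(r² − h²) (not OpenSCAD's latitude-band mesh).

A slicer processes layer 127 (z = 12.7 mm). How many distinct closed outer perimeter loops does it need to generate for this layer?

1

At z = 12.7 mm: the cube is not intersected at this z (z outside [0, 10.5]); the r=11 sphere at (4.5, 16) contributes a regular 12-gon of circumradius √(11²−1.8²) = 10.852; the cube at (0, 14) is absent (z outside [2.5, 12.5]); Taking the union: only the r=11 sphere at (4.5, 16) is present, so the union is just that shape — 1 connected region. The result has 1 disconnected region.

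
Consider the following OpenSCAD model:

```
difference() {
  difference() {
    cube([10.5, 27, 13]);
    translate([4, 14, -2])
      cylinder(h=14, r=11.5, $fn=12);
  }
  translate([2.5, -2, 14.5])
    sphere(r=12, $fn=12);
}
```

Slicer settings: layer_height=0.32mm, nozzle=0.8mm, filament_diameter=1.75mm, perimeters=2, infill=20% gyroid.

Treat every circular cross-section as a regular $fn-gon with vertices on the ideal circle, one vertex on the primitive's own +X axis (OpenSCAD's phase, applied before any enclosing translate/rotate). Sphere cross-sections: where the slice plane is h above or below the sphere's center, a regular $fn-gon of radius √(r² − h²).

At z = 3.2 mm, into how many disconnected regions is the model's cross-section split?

2

At z = 3.2 mm: the cube is present — its section is the full 10.5×27 rectangle; the r=11.5 cylinder at (4, 14) gives a regular 12-gon of circumradius 11.5 (constant along its height); Subtracting the remaining from the first: starting from the 10.5×27 cube, the r=11.5 cylinder at (4, 14) partially overlaps it — only the 225.48 mm² overlap (of its 396.75 mm²) is removed, clipping the outline — 2 connected regions; the sphere at (2.5, -2): section is a regular 12-gon, circumradius = √(r²−h²) = √(12²−11.3²) = 4.039; After the difference (first − rest): starting from that combined region, the r=12 sphere at (2.5, -2) partially overlaps it — only the 8.87 mm² overlap (of its 48.93 mm²) is removed, clipping the outline — 2 connected regions. The result has 2 disconnected regions.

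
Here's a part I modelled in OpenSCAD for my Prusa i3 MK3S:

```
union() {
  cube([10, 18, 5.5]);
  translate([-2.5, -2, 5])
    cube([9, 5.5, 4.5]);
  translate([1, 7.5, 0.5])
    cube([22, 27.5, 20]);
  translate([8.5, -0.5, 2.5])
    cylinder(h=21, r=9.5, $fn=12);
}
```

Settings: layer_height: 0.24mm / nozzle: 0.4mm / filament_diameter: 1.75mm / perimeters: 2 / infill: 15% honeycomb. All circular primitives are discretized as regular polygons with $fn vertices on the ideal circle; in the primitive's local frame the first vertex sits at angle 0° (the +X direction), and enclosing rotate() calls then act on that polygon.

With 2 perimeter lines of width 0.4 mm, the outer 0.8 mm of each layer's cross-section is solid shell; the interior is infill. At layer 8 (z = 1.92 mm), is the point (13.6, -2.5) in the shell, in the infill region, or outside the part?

At z = 1.92 mm: the 10×18 cube contributes its full rectangle; the cube at (-2.5, -2) is not intersected at this z (z outside [5, 9.5]); the 22×27.5 cube at (1, 7.5) contributes its full rectangle; the cylinder at (8.5, -0.5) is not intersected at this z (z outside [2.5, 23.5]); Taking the union: the regions partially overlap (shared area 94.50 mm²), so overlapping operands fuse into one piece — 1 connected region. Overall, the cross-section is a single solid region. The nearest boundary edge runs (10.00, 0.00)→(0.00, 0.00); distance from the point to it = 4.38 mm. The point is not inside any of the regions above, so it lies outside the cross-section (4.38 mm from the nearest boundary).

outside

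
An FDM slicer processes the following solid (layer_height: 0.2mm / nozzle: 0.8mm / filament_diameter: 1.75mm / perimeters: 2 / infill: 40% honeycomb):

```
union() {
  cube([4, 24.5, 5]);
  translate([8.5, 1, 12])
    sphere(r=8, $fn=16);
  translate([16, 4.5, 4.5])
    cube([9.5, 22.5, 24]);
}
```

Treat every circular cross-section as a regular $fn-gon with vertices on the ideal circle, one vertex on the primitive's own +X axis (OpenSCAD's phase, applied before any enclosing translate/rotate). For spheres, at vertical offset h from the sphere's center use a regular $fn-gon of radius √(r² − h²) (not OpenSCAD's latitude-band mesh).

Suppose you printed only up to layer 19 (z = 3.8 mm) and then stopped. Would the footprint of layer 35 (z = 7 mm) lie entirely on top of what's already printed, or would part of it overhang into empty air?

Compare the two slices. At z = 3.8: the 4×24.5 cube contributes its full rectangle (area 98.00 mm²); the sphere at (8.5, 1) is absent (|z−center|=8.200 > r=8); the cube at (16, 4.5) does not reach this height (z outside [4.5, 28.5]); Taking the union: only the 4×24.5 cube is present, so the union is just that shape — area = 98.00 mm². At z = 7: the cube does not reach this height (z outside [0, 5]); the sphere at (8.5, 1): section is a regular 16-gon, circumradius = √(r²−h²) = √(8²−5²) = 6.245 (area = (16/2)·6.245²·sin(360°/16) = 119.40 mm²); the cube at (16, 4.5) is present — its section is the full 9.5×22.5 rectangle (area 213.75 mm²); Combining (union): the 2 present regions are separate (no shared area or edge), so areas and boundary lengths simply add and each stays a separate island — area = 333.15 mm². Checking containment: at z = 7 the cross-section extends beyond the z = 3.8 cross-section by about 326.69 mm².

part overhangs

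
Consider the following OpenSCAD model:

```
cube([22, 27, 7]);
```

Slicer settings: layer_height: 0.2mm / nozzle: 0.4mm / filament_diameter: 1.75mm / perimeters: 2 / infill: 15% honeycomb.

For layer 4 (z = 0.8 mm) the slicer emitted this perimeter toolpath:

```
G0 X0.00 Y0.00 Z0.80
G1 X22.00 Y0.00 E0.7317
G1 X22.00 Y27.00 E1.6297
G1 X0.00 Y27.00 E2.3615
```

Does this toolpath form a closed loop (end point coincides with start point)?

no

Start point (G0): (0.00, 0.00). End point (last G1): the path does not return to the start — open.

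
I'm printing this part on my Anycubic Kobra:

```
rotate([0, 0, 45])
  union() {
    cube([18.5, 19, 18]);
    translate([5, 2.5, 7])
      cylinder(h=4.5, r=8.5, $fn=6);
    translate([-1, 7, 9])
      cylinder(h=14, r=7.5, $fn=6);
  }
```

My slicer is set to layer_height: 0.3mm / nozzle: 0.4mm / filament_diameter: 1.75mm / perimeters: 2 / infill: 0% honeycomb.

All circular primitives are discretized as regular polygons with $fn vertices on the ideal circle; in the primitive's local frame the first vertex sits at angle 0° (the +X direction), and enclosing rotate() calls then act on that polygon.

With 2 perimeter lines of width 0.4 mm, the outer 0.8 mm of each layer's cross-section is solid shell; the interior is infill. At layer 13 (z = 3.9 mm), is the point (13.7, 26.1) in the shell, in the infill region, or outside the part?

outside

At z = 3.9 mm: the 18.5×19 cube contributes its full rectangle; the cylinder at (5, 2.5) does not reach this height (z outside [7, 11.5]); the cylinder at (-1, 7) is not intersected at this z (z outside [9, 23]); Taking the union: only the 18.5×19 cube is present, so the union is just that shape — 1 connected region; (whole slice rotated 45° about Z — lengths, areas and connectivity unchanged). Overall, the cross-section is a single solid region. Undo the 45° rotation: the query point maps to (28.143, 8.768) in the un-rotated model frame. The nearest boundary edge runs (18.50, 0.00)→(18.50, 19.00); distance from the point to it = 9.64 mm. The point is not inside any of the regions above, so it lies outside the cross-section (9.64 mm from the nearest boundary).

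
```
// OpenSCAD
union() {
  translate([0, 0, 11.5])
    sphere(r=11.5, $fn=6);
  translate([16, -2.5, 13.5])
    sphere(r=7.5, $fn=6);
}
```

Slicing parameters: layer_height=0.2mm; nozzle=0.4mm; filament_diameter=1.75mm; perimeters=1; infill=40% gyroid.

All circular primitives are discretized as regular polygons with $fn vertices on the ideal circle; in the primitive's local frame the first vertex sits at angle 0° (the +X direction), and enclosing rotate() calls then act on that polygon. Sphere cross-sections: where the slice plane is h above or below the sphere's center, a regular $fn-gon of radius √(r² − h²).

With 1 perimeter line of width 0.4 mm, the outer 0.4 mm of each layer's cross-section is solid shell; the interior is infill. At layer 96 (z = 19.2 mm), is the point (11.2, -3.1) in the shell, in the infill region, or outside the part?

At z = 19.2 mm: the sphere: section is a regular 6-gon, circumradius = √(r²−h²) = √(11.5²−7.7²) = 8.542; the r=7.5 sphere at (16, -2.5) slices to a regular 6-gon of circumradius 4.874 (√(r²−h²) with h=5.7 from center); Merging all regions: the 2 present regions are separate (no shared area or edge), so areas and boundary lengths simply add and each stays a separate island — 2 connected regions. Overall, the cross-section has 2 separate islands. The nearest boundary edge runs (13.56, -6.72)→(11.13, -2.50); distance from the point to it = 0.24 mm. The point is not inside any of the regions above, so it lies outside the cross-section (0.24 mm from the nearest boundary).

outside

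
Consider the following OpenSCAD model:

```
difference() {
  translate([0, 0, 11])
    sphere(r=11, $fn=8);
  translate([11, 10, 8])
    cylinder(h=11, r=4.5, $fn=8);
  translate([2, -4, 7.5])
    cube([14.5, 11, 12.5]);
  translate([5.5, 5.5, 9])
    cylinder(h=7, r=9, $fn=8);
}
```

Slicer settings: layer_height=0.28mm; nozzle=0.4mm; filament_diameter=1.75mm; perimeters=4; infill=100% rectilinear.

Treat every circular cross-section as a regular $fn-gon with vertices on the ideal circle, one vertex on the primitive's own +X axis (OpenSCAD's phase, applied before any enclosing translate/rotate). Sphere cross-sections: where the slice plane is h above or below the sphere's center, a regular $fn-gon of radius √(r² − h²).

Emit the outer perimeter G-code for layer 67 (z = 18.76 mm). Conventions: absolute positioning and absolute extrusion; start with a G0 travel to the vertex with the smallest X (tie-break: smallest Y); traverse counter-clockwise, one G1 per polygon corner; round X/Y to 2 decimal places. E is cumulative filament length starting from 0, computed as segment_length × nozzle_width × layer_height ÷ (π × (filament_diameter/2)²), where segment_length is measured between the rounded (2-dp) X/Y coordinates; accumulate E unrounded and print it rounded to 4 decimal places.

G0 X-7.80 Y0.00 Z18.76
G1 X-5.51 Y-5.51 E0.2778
G1 X0.00 Y-7.80 E0.5557
G1 X5.51 Y-5.51 E0.8335
G1 X6.14 Y-4.00 E0.9097
G1 X2.00 Y-4.00 E1.1025
G1 X2.00 Y6.97 E1.6133
G1 X0.00 Y7.80 E1.7141
G1 X-5.51 Y5.51 E1.9920
G1 X-7.80 Y0.00 E2.2698

At z = 18.76 mm: the r=11 sphere slices to a regular 8-gon of circumradius 7.796 (√(r²−h²) with h=7.76 from center); the cylinder at (11, 10): section is a regular 8-gon, circumradius r=4.5; the 14.5×11 cube at (2, -4) contributes its full rectangle; the cylinder at (5.5, 5.5) does not reach this height (z outside [9, 16]); Taking the first minus the rest: starting from the r=11 sphere, the r=4.5 cylinder at (11, 10) misses the remaining region (no effect); the 14.5×11 cube at (2, -4) partially overlaps it — only the 48.09 mm² overlap (of its 159.50 mm²) is removed, clipping the outline — 1 connected region. The outline is a single polygon with 9 vertices. Extrusion per mm of travel: 0.4 × 0.28 / (π × 0.875²) = 0.046564. Accumulating E over each segment gives final E = 2.2698.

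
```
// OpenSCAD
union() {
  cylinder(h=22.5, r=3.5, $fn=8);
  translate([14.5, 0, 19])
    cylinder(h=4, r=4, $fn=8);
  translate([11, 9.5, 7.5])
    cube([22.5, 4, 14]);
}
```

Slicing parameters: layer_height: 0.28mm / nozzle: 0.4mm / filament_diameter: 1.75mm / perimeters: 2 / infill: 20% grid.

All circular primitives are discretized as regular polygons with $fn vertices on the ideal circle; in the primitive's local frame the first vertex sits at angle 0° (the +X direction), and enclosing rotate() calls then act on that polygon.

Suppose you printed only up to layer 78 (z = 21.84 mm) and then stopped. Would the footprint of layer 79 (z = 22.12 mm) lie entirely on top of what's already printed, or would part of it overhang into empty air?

Compare the two slices. At z = 21.84: the r=3.5 cylinder gives a regular 8-gon of circumradius 3.5 (constant along its height) (area = (8/2)·3.500²·sin(360°/8) = 34.65 mm²); the r=4 cylinder at (14.5, 0) gives a regular 8-gon of circumradius 4 (constant along its height) (area = (8/2)·4.000²·sin(360°/8) = 45.25 mm²); the cube at (11, 9.5) is absent (z outside [7.5, 21.5]); Merging all regions: the 2 present regions are separate (no shared area or edge), so areas and boundary lengths simply add and each stays a separate island — area = 79.90 mm². At z = 22.12: the cylinder: section is a regular 8-gon, circumradius r=3.5 (area = (8/2)·3.500²·sin(360°/8) = 34.65 mm²); the r=4 cylinder at (14.5, 0) contributes a regular 8-gon of circumradius 4 (area = (8/2)·4.000²·sin(360°/8) = 45.25 mm²); the cube at (11, 9.5) is absent (z outside [7.5, 21.5]); Merging all regions: the 2 present regions are separate (no shared area or edge), so areas and boundary lengths simply add and each stays a separate island — area = 79.90 mm². Checking containment: the cross-section at z = 22.12 is a subset of the cross-section at z = 21.84.

entirely on top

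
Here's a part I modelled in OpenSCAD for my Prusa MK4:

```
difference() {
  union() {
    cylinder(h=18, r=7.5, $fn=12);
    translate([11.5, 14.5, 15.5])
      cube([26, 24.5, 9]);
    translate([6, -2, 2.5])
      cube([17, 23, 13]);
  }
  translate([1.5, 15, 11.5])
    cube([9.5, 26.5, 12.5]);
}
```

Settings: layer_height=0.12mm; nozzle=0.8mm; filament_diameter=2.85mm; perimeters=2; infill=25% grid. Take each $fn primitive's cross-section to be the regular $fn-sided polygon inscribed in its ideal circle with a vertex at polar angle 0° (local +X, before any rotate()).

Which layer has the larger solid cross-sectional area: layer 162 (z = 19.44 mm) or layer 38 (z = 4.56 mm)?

Layer 162 (z = 19.44): the cylinder does not reach this height (z outside [0, 18]); the cube at (11.5, 14.5) (footprint 26×24.5) is included at this height (area 637.00 mm²); the cube at (6, -2) does not reach this height (z outside [2.5, 15.5]); Combining (union): only the 26×24.5 cube at (11.5, 14.5) is present, so the union is just that shape — area = 637.00 mm²; the cube at (1.5, 15) (footprint 9.5×26.5) is included at this height (area 251.75 mm²); After the difference (first − rest): starting from that combined region (637.00 mm²), the 9.5×26.5 cube at (1.5, 15) misses the remaining region (no effect) — area = 637.00 mm². So its area = 637.00 mm². Layer 38 (z = 4.56): the r=7.5 cylinder gives a regular 12-gon of circumradius 7.5 (constant along its height) (area = (12/2)·7.500²·sin(360°/12) = 168.75 mm²); the cube at (11.5, 14.5) is not intersected at this z (z outside [15.5, 24.5]); the cube at (6, -2) (footprint 17×23) is included at this height (area 391.00 mm²); Taking the union: the regions partially overlap — summed areas 559.75 mm² minus the doubly-counted overlap 6.33 mm² gives 553.42 mm² — area = 553.42 mm²; the cube at (1.5, 15) does not reach this height (z outside [11.5, 24]); Subtracting the remaining from the first: none of the subtracted shapes is present at this height, so the result so far is unchanged — area = 553.42 mm². So its area = 553.42 mm². Layer 162 is larger (637.00 vs 553.42 mm²).

layer 162 (z = 19.44 mm)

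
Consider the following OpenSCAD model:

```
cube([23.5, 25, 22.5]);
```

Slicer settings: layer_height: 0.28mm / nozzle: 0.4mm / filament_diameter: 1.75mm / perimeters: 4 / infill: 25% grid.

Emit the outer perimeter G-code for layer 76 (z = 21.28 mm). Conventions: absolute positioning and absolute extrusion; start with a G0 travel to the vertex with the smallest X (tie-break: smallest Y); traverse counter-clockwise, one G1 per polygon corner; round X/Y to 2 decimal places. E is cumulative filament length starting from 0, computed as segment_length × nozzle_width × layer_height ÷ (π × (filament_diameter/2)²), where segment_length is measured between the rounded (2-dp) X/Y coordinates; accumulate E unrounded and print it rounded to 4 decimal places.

At z = 21.28 mm: the 23.5×25 cube contributes its full rectangle. The outline is a single polygon with 4 vertices. Extrusion per mm of travel: 0.4 × 0.28 / (π × 0.875²) = 0.046564. Accumulating E over each segment gives final E = 4.5167.

G0 X0.00 Y0.00 Z21.28
G1 X23.50 Y0.00 E1.0943
G1 X23.50 Y25.00 E2.2584
G1 X0.00 Y25.00 E3.3526
G1 X0.00 Y0.00 E4.5167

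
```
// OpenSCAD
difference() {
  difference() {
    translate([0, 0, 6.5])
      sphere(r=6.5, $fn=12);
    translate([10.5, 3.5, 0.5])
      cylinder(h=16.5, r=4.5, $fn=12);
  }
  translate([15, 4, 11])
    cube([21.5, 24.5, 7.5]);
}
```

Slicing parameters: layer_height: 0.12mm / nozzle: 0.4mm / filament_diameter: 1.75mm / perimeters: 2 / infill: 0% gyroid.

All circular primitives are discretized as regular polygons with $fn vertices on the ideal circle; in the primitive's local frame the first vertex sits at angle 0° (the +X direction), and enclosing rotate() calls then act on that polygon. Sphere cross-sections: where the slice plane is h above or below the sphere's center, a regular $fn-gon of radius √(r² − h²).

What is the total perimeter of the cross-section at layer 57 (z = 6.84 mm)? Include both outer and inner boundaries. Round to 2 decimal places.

40.32 mm

At z = 6.84 mm: the r=6.5 sphere contributes a regular 12-gon of circumradius √(6.5²−0.34²) = 6.491 (perimeter = 2·12·6.491·sin(180°/12) = 40.32 mm); the cylinder at (10.5, 3.5): section is a regular 12-gon, circumradius r=4.5 (perimeter = 2·12·4.500·sin(180°/12) = 27.95 mm); After the difference (first − rest): starting from the r=6.5 sphere, the r=4.5 cylinder at (10.5, 3.5) misses the remaining region (no effect) — boundary = 40.32 mm; the cube at (15, 4) is absent (z outside [11, 18.5]); Subtracting the remaining from the first: none of the subtracted shapes is present at this height, so that combined region is unchanged — boundary = 40.32 mm. Overall, the cross-section is a single solid region. Total boundary length (outer) = 40.32 mm.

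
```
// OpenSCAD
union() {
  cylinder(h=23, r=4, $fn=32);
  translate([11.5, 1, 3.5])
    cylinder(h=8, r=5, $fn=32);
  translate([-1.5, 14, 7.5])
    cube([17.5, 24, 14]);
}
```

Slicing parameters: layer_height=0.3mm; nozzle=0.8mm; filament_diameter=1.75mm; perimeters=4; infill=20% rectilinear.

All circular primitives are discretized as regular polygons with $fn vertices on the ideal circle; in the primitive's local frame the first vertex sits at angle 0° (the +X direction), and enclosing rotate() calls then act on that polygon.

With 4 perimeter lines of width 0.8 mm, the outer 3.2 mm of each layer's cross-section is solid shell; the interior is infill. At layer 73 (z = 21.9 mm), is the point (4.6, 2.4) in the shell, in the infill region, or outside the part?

outside

At z = 21.9 mm: the r=4 cylinder gives a regular 32-gon of circumradius 4 (constant along its height); the cylinder at (11.5, 1) is absent (z outside [3.5, 11.5]); the cube at (-1.5, 14) does not reach this height (z outside [7.5, 21.5]); Merging all regions: only the r=4 cylinder is present, so the union is just that shape — 1 connected region. Overall, the cross-section is a single solid region. The nearest boundary edge runs (3.70, 1.53)→(3.33, 2.22); distance from the point to it = 1.21 mm. The point is not inside any of the regions above, so it lies outside the cross-section (1.21 mm from the nearest boundary).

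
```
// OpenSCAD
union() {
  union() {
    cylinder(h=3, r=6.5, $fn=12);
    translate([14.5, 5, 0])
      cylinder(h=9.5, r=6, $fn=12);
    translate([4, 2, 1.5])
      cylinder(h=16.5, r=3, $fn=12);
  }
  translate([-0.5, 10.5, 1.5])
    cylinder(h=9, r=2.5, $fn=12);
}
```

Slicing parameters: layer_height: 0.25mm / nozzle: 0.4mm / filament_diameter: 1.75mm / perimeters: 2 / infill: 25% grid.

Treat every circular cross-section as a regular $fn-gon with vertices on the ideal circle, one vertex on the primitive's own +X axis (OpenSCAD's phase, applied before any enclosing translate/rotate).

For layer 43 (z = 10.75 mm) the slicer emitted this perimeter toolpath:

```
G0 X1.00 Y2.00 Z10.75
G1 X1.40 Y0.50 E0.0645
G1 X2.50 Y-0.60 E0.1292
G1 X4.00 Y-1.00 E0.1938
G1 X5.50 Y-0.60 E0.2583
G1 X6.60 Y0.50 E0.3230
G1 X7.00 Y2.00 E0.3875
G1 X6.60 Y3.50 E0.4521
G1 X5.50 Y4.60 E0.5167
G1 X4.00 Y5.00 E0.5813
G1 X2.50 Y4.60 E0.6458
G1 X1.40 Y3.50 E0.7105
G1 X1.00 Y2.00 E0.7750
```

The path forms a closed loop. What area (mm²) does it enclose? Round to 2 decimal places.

27.02 mm²

Apply the shoelace formula to the sequence of (X, Y) vertices; enclosed area = 27.02 mm².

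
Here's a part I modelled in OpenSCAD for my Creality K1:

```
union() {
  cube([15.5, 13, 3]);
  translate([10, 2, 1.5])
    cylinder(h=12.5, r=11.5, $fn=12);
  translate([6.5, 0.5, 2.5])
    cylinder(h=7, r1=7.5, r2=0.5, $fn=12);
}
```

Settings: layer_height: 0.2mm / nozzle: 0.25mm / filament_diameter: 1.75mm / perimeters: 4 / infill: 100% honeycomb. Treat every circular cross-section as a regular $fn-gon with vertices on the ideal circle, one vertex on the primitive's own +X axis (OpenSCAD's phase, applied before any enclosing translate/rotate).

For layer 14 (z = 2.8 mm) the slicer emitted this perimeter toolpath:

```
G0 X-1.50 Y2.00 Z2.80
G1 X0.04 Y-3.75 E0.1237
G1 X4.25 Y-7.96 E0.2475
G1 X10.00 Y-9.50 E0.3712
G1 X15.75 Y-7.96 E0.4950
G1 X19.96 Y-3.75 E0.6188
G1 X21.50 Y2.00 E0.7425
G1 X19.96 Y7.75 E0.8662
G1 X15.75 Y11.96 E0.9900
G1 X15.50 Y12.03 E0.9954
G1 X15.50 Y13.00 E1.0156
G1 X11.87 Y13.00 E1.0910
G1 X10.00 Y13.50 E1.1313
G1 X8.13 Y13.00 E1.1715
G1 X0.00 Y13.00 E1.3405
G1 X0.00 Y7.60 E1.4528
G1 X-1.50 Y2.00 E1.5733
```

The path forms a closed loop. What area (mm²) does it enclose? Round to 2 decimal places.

Apply the shoelace formula to the sequence of (X, Y) vertices; enclosed area = 414.02 mm².

414.02 mm²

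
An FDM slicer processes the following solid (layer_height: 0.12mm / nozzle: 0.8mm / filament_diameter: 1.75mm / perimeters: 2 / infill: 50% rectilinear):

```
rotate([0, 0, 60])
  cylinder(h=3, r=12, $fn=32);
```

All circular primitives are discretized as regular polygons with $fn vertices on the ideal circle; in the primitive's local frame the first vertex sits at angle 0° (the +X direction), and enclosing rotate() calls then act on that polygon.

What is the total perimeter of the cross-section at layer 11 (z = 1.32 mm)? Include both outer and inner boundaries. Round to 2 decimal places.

75.28 mm

At z = 1.32 mm: the r=12 cylinder contributes a regular 32-gon of circumradius 12 (perimeter = 2·32·12.000·sin(180°/32) = 75.28 mm); (whole slice rotated 60° about Z — lengths, areas and connectivity unchanged). Overall, the cross-section is a single solid region. Total boundary length (outer) = 75.28 mm.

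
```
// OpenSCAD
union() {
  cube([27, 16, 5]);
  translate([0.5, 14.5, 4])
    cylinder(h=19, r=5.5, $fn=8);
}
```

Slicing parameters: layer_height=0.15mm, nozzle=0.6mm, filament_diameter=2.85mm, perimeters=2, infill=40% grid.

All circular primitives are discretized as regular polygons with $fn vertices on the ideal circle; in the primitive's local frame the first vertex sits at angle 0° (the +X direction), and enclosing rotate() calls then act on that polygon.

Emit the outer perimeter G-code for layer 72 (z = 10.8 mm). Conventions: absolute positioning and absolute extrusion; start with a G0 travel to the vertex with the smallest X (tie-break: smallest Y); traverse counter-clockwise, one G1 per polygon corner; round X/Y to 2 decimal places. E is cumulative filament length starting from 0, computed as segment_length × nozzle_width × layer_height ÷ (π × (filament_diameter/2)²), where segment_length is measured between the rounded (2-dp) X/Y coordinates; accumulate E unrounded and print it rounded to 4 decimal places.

At z = 10.8 mm: the cube does not reach this height (z outside [0, 5]); the cylinder at (0.5, 14.5): section is a regular 8-gon, circumradius r=5.5; Combining (union): only the r=5.5 cylinder at (0.5, 14.5) is present, so the union is just that shape — 1 connected region. The outline is a single polygon with 8 vertices. Extrusion per mm of travel: 0.6 × 0.15 / (π × 1.425²) = 0.014108. Accumulating E over each segment gives final E = 0.4752.

G0 X-5.00 Y14.50 Z10.80
G1 X-3.39 Y10.61 E0.0594
G1 X0.50 Y9.00 E0.1188
G1 X4.39 Y10.61 E0.1782
G1 X6.00 Y14.50 E0.2376
G1 X4.39 Y18.39 E0.2970
G1 X0.50 Y20.00 E0.3564
G1 X-3.39 Y18.39 E0.4158
G1 X-5.00 Y14.50 E0.4752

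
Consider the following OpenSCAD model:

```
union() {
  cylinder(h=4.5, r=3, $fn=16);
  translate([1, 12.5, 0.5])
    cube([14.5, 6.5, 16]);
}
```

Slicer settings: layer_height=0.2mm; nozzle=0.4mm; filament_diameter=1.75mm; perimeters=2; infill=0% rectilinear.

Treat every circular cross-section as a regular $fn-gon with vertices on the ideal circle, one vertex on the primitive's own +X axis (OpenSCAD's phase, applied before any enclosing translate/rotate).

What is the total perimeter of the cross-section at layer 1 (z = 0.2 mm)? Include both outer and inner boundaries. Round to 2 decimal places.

18.73 mm

At z = 0.2 mm: the r=3 cylinder gives a regular 16-gon of circumradius 3 (constant along its height) (perimeter = 2·16·3.000·sin(180°/16) = 18.73 mm); the cube at (1, 12.5) does not reach this height (z outside [0.5, 16.5]); Combining (union): only the r=3 cylinder is present, so the union is just that shape — boundary = 18.73 mm. Overall, the cross-section is a single solid region. Total boundary length (outer) = 18.73 mm.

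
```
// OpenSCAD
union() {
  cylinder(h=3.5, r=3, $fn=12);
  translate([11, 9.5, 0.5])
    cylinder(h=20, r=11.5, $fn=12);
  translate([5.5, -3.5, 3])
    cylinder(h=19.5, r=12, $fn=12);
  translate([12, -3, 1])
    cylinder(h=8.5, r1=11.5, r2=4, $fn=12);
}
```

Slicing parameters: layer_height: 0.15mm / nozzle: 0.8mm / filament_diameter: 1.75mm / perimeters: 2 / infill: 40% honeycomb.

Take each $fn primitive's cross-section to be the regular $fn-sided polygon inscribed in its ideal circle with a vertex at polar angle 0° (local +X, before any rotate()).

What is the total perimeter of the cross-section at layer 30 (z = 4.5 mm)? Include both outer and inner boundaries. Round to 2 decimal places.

104.88 mm

At z = 4.5 mm: the cylinder is not intersected at this z (z outside [0, 3.5]); the cylinder at (11, 9.5): section is a regular 12-gon, circumradius r=11.5 (perimeter = 2·12·11.500·sin(180°/12) = 71.43 mm); the r=12 cylinder at (5.5, -3.5) contributes a regular 12-gon of circumradius 12 (perimeter = 2·12·12.000·sin(180°/12) = 74.54 mm); the cone at (12, -3): at t=0.412 of its height the radius interpolates to r₁+(r₂−r₁)t = 8.412, giving a regular 12-gon of that circumradius (perimeter = 2·12·8.412·sin(180°/12) = 52.25 mm); Combining (union): the regions partially overlap (shared area 295.48 mm²), so the edge portions inside another operand are dropped and the merged outline is re-measured after clipping — boundary = 104.88 mm. Overall, the cross-section is a single solid region. Total boundary length (outer) = 104.88 mm.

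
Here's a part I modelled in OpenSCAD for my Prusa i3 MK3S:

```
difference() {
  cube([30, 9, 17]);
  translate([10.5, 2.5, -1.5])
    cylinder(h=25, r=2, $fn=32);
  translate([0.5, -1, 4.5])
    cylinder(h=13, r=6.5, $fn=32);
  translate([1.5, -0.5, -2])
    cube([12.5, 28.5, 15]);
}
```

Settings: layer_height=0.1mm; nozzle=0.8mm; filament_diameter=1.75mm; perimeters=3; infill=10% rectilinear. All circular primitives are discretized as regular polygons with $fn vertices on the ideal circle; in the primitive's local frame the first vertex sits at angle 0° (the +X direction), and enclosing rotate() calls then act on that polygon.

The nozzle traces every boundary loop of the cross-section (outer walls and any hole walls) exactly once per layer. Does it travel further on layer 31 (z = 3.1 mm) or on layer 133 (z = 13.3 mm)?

layer 133 (z = 13.3 mm)

Layer 31 (z = 3.1): the 30×9 cube contributes its full rectangle (perimeter 78.00 mm); the cylinder at (10.5, 2.5): section is a regular 32-gon, circumradius r=2 (perimeter = 2·32·2.000·sin(180°/32) = 12.55 mm); the cylinder at (0.5, -1) does not reach this height (z outside [4.5, 17.5]); the cube at (1.5, -0.5) (footprint 12.5×28.5) is included at this height (perimeter 82.00 mm); Taking the first minus the rest: starting from the 30×9 cube, the r=2 cylinder at (10.5, 2.5) lies wholly inside it (removes its full 12.49 mm² and its 12.55 mm outline becomes a hole wall); the 12.5×28.5 cube at (1.5, -0.5) partially overlaps it — only the 100.01 mm² overlap (of its 356.25 mm²) is removed, clipping the outline — boundary = 71.00 mm. So its perimeter = 71.00 mm. Layer 133 (z = 13.3): the cube is present — its section is the full 30×9 rectangle (perimeter 78.00 mm); the r=2 cylinder at (10.5, 2.5) contributes a regular 32-gon of circumradius 2 (perimeter = 2·32·2.000·sin(180°/32) = 12.55 mm); the r=6.5 cylinder at (0.5, -1) gives a regular 32-gon of circumradius 6.5 (constant along its height) (perimeter = 2·32·6.500·sin(180°/32) = 40.78 mm); the cube at (1.5, -0.5) is absent (z outside [-2, 13]); Subtracting the remaining from the first: starting from the 30×9 cube, the r=2 cylinder at (10.5, 2.5) lies wholly inside it (removes its full 12.49 mm² and its 12.55 mm outline becomes a hole wall); the r=6.5 cylinder at (0.5, -1) partially overlaps it — only the 29.26 mm² overlap (of its 131.88 mm²) is removed, clipping the outline — boundary (outer + 1 inner loop) = 87.89 mm. So its perimeter = 87.89 mm. Layer 133 is larger (87.89 vs 71.00 mm).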